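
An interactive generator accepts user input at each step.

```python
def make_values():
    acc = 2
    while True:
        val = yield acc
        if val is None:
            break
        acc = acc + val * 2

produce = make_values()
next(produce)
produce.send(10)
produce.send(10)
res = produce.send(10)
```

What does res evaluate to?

Step 1: next() -> yield acc=2.
Step 2: send(10) -> val=10, acc = 2 + 10*2 = 22, yield 22.
Step 3: send(10) -> val=10, acc = 22 + 10*2 = 42, yield 42.
Step 4: send(10) -> val=10, acc = 42 + 10*2 = 62, yield 62.
Therefore res = 62.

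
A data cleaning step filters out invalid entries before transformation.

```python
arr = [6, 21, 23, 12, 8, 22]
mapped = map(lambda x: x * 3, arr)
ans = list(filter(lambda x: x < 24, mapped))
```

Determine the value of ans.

Step 1: Map x * 3:
  6 -> 18
  21 -> 63
  23 -> 69
  12 -> 36
  8 -> 24
  22 -> 66
Step 2: Filter for < 24:
  18: kept
  63: removed
  69: removed
  36: removed
  24: removed
  66: removed
Therefore ans = [18].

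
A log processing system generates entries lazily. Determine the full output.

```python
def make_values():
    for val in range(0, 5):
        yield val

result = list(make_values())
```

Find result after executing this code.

Step 1: The generator yields each value from range(0, 5).
Step 2: list() consumes all yields: [0, 1, 2, 3, 4].
Therefore result = [0, 1, 2, 3, 4].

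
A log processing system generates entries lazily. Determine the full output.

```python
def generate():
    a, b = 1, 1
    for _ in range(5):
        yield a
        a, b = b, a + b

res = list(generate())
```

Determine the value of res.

Step 1: Fibonacci-like sequence starting with a=1, b=1:
  Iteration 1: yield a=1, then a,b = 1,2
  Iteration 2: yield a=1, then a,b = 2,3
  Iteration 3: yield a=2, then a,b = 3,5
  Iteration 4: yield a=3, then a,b = 5,8
  Iteration 5: yield a=5, then a,b = 8,13
Therefore res = [1, 1, 2, 3, 5].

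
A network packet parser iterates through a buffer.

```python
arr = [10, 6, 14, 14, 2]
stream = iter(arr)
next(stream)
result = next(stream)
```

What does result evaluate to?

Step 1: Create iterator over [10, 6, 14, 14, 2].
Step 2: next() consumes 10.
Step 3: next() returns 6.
Therefore result = 6.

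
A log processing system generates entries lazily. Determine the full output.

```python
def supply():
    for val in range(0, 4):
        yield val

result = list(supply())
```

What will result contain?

Step 1: The generator yields each value from range(0, 4).
Step 2: list() consumes all yields: [0, 1, 2, 3].
Therefore result = [0, 1, 2, 3].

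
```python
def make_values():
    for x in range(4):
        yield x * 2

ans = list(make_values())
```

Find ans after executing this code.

Step 1: For each x in range(4), yield x * 2:
  x=0: yield 0 * 2 = 0
  x=1: yield 1 * 2 = 2
  x=2: yield 2 * 2 = 4
  x=3: yield 3 * 2 = 6
Therefore ans = [0, 2, 4, 6].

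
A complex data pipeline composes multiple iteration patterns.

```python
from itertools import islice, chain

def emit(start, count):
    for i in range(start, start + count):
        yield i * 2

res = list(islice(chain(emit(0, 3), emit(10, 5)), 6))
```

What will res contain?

Step 1: emit(0, 3) yields [0, 2, 4].
Step 2: emit(10, 5) yields [20, 22, 24, 26, 28].
Step 3: chain concatenates: [0, 2, 4, 20, 22, 24, 26, 28].
Step 4: islice takes first 6: [0, 2, 4, 20, 22, 24].
Therefore res = [0, 2, 4, 20, 22, 24].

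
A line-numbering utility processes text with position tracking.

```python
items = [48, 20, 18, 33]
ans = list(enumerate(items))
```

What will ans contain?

Step 1: enumerate pairs each element with its index:
  (0, 48)
  (1, 20)
  (2, 18)
  (3, 33)
Therefore ans = [(0, 48), (1, 20), (2, 18), (3, 33)].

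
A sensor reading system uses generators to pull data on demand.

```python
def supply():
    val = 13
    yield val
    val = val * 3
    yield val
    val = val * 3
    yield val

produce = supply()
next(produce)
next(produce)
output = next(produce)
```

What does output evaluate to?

Step 1: Trace through generator execution:
  Yield 1: val starts at 13, yield 13
  Yield 2: val = 13 * 3 = 39, yield 39
  Yield 3: val = 39 * 3 = 117, yield 117
Step 2: First next() gets 13, second next() gets the second value, third next() yields 117.
Therefore output = 117.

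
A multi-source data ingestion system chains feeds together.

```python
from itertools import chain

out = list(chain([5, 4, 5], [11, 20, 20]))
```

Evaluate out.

Step 1: chain() concatenates iterables: [5, 4, 5] + [11, 20, 20].
Therefore out = [5, 4, 5, 11, 20, 20].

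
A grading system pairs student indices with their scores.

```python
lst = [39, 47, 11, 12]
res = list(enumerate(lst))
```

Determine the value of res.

Step 1: enumerate pairs each element with its index:
  (0, 39)
  (1, 47)
  (2, 11)
  (3, 12)
Therefore res = [(0, 39), (1, 47), (2, 11), (3, 12)].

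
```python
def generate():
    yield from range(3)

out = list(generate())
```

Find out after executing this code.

Step 1: yield from delegates to the iterable, yielding each element.
Step 2: Collected values: [0, 1, 2].
Therefore out = [0, 1, 2].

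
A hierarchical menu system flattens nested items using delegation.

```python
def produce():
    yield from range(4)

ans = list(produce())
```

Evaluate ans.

Step 1: yield from delegates to the iterable, yielding each element.
Step 2: Collected values: [0, 1, 2, 3].
Therefore ans = [0, 1, 2, 3].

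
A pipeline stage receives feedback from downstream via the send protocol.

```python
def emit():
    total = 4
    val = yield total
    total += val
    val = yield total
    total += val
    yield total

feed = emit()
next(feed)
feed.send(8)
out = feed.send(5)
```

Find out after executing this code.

Step 1: next() -> yield total=4.
Step 2: send(8) -> val=8, total = 4+8 = 12, yield 12.
Step 3: send(5) -> val=5, total = 12+5 = 17, yield 17.
Therefore out = 17.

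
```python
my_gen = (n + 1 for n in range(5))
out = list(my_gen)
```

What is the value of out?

Step 1: For each n in range(5), compute n+1:
  n=0: 0+1 = 1
  n=1: 1+1 = 2
  n=2: 2+1 = 3
  n=3: 3+1 = 4
  n=4: 4+1 = 5
Therefore out = [1, 2, 3, 4, 5].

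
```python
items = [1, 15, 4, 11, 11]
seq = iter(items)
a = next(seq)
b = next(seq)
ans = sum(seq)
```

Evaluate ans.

Step 1: Create iterator over [1, 15, 4, 11, 11].
Step 2: a = next() = 1, b = next() = 15.
Step 3: sum() of remaining [4, 11, 11] = 26.
Therefore ans = 26.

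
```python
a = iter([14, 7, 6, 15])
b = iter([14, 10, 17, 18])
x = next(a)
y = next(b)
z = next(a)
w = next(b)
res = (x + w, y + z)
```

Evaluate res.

Step 1: a iterates [14, 7, 6, 15], b iterates [14, 10, 17, 18].
Step 2: x = next(a) = 14, y = next(b) = 14.
Step 3: z = next(a) = 7, w = next(b) = 10.
Step 4: res = (14 + 10, 14 + 7) = (24, 21).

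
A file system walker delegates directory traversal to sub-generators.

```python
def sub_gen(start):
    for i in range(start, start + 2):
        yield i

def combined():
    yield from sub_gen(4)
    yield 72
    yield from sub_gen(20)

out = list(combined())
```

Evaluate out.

Step 1: combined() delegates to sub_gen(4):
  yield 4
  yield 5
Step 2: yield 72
Step 3: Delegates to sub_gen(20):
  yield 20
  yield 21
Therefore out = [4, 5, 72, 20, 21].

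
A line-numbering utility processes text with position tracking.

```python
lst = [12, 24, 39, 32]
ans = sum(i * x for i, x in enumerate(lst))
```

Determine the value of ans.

Step 1: Compute i * x for each (i, x) in enumerate([12, 24, 39, 32]):
  i=0, x=12: 0*12 = 0
  i=1, x=24: 1*24 = 24
  i=2, x=39: 2*39 = 78
  i=3, x=32: 3*32 = 96
Step 2: sum = 0 + 24 + 78 + 96 = 198.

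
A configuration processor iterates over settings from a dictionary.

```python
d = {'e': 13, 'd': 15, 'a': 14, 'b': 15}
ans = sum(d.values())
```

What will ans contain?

Step 1: d.values() = [13, 15, 14, 15].
Step 2: sum = 57.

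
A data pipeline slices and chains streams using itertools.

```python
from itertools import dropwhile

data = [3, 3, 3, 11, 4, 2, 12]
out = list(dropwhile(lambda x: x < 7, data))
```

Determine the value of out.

Step 1: dropwhile drops elements while < 7:
  3 < 7: dropped
  3 < 7: dropped
  3 < 7: dropped
  11: kept (dropping stopped)
Step 2: Remaining elements kept regardless of condition.
Therefore out = [11, 4, 2, 12].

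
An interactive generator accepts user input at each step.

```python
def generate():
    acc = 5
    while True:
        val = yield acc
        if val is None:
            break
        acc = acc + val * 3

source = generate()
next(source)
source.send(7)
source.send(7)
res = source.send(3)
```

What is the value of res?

Step 1: next() -> yield acc=5.
Step 2: send(7) -> val=7, acc = 5 + 7*3 = 26, yield 26.
Step 3: send(7) -> val=7, acc = 26 + 7*3 = 47, yield 47.
Step 4: send(3) -> val=3, acc = 47 + 3*3 = 56, yield 56.
Therefore res = 56.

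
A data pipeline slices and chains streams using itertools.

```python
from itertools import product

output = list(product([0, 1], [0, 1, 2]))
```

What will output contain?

Step 1: product([0, 1], [0, 1, 2]) gives all pairs:
  (0, 0)
  (0, 1)
  (0, 2)
  (1, 0)
  (1, 1)
  (1, 2)
Therefore output = [(0, 0), (0, 1), (0, 2), (1, 0), (1, 1), (1, 2)].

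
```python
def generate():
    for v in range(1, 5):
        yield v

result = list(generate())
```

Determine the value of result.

Step 1: The generator yields each value from range(1, 5).
Step 2: list() consumes all yields: [1, 2, 3, 4].
Therefore result = [1, 2, 3, 4].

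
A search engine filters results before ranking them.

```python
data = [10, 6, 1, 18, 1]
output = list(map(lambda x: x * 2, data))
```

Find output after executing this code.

Step 1: Apply lambda x: x * 2 to each element:
  10 -> 20
  6 -> 12
  1 -> 2
  18 -> 36
  1 -> 2
Therefore output = [20, 12, 2, 36, 2].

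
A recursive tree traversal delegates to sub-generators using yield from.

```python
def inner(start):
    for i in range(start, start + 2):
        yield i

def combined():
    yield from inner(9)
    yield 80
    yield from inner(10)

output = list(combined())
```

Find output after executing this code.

Step 1: combined() delegates to inner(9):
  yield 9
  yield 10
Step 2: yield 80
Step 3: Delegates to inner(10):
  yield 10
  yield 11
Therefore output = [9, 10, 80, 10, 11].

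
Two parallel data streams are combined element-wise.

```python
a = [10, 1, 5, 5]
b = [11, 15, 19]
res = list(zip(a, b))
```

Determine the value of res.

Step 1: zip stops at shortest (len(a)=4, len(b)=3):
  Index 0: (10, 11)
  Index 1: (1, 15)
  Index 2: (5, 19)
Step 2: Last element of a (5) has no pair, dropped.
Therefore res = [(10, 11), (1, 15), (5, 19)].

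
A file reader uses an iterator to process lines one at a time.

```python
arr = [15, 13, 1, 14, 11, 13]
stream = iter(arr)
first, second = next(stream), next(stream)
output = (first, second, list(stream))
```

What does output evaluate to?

Step 1: Create iterator over [15, 13, 1, 14, 11, 13].
Step 2: first = 15, second = 13.
Step 3: Remaining elements: [1, 14, 11, 13].
Therefore output = (15, 13, [1, 14, 11, 13]).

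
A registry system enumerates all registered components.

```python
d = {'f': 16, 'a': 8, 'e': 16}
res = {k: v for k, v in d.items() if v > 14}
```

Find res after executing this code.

Step 1: Filter items where value > 14:
  'f': 16 > 14: kept
  'a': 8 <= 14: removed
  'e': 16 > 14: kept
Therefore res = {'f': 16, 'e': 16}.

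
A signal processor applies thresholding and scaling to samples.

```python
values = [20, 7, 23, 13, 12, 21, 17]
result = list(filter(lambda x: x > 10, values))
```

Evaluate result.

Step 1: Filter elements > 10:
  20: kept
  7: removed
  23: kept
  13: kept
  12: kept
  21: kept
  17: kept
Therefore result = [20, 23, 13, 12, 21, 17].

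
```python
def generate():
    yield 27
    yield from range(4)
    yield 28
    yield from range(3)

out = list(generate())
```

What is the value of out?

Step 1: Trace yields in order:
  yield 27
  yield 0
  yield 1
  yield 2
  yield 3
  yield 28
  yield 0
  yield 1
  yield 2
Therefore out = [27, 0, 1, 2, 3, 28, 0, 1, 2].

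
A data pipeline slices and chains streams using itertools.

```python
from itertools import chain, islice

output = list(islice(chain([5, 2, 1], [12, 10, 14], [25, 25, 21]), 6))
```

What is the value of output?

Step 1: chain([5, 2, 1], [12, 10, 14], [25, 25, 21]) = [5, 2, 1, 12, 10, 14, 25, 25, 21].
Step 2: islice takes first 6 elements: [5, 2, 1, 12, 10, 14].
Therefore output = [5, 2, 1, 12, 10, 14].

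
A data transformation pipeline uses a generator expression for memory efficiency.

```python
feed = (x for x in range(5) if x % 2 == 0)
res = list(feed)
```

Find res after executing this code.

Step 1: Filter range(5) keeping only even values:
  x=0: even, included
  x=1: odd, excluded
  x=2: even, included
  x=3: odd, excluded
  x=4: even, included
Therefore res = [0, 2, 4].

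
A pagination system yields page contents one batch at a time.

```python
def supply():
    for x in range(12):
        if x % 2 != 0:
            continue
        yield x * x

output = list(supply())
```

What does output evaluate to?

Step 1: Only yield x**2 when x is divisible by 2:
  x=0: 0 % 2 == 0, yield 0**2 = 0
  x=2: 2 % 2 == 0, yield 2**2 = 4
  x=4: 4 % 2 == 0, yield 4**2 = 16
  x=6: 6 % 2 == 0, yield 6**2 = 36
  x=8: 8 % 2 == 0, yield 8**2 = 64
  x=10: 10 % 2 == 0, yield 10**2 = 100
Therefore output = [0, 4, 16, 36, 64, 100].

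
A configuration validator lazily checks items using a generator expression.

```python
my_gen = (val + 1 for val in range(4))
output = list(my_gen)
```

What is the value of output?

Step 1: For each val in range(4), compute val+1:
  val=0: 0+1 = 1
  val=1: 1+1 = 2
  val=2: 2+1 = 3
  val=3: 3+1 = 4
Therefore output = [1, 2, 3, 4].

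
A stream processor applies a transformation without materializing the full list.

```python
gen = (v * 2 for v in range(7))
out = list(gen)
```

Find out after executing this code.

Step 1: For each v in range(7), compute v*2:
  v=0: 0*2 = 0
  v=1: 1*2 = 2
  v=2: 2*2 = 4
  v=3: 3*2 = 6
  v=4: 4*2 = 8
  v=5: 5*2 = 10
  v=6: 6*2 = 12
Therefore out = [0, 2, 4, 6, 8, 10, 12].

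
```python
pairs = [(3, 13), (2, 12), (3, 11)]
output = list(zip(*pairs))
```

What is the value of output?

Step 1: zip(*pairs) transposes: unzips [(3, 13), (2, 12), (3, 11)] into separate sequences.
Step 2: First elements: (3, 2, 3), second elements: (13, 12, 11).
Therefore output = [(3, 2, 3), (13, 12, 11)].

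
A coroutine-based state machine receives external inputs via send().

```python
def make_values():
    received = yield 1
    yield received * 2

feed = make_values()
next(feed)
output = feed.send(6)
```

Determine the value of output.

Step 1: next(feed) advances to first yield, producing 1.
Step 2: send(6) resumes, received = 6.
Step 3: yield received * 2 = 6 * 2 = 12.
Therefore output = 12.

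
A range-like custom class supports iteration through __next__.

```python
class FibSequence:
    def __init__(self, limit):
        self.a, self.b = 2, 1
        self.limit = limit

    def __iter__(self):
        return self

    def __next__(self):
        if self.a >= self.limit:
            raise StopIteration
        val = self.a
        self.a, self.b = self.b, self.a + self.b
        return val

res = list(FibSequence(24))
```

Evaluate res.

Step 1: Fibonacci-like sequence (a=2, b=1) until >= 24:
  Yield 2, then a,b = 1,3
  Yield 1, then a,b = 3,4
  Yield 3, then a,b = 4,7
  Yield 4, then a,b = 7,11
  Yield 7, then a,b = 11,18
  Yield 11, then a,b = 18,29
  Yield 18, then a,b = 29,47
Step 2: 29 >= 24, stop.
Therefore res = [2, 1, 3, 4, 7, 11, 18].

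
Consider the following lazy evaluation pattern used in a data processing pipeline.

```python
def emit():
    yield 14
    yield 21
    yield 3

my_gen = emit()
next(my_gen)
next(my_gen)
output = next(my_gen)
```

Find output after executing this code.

Step 1: emit() creates a generator.
Step 2: next(my_gen) yields 14 (consumed and discarded).
Step 3: next(my_gen) yields 21 (consumed and discarded).
Step 4: next(my_gen) yields 3, assigned to output.
Therefore output = 3.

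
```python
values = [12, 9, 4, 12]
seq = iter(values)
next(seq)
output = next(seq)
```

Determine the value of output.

Step 1: Create iterator over [12, 9, 4, 12].
Step 2: next() consumes 12.
Step 3: next() returns 9.
Therefore output = 9.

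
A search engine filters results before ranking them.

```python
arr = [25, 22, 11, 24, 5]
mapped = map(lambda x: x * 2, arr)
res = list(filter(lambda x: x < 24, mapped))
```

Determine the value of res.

Step 1: Map x * 2:
  25 -> 50
  22 -> 44
  11 -> 22
  24 -> 48
  5 -> 10
Step 2: Filter for < 24:
  50: removed
  44: removed
  22: kept
  48: removed
  10: kept
Therefore res = [22, 10].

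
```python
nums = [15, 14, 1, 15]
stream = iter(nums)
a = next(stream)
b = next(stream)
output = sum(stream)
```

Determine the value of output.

Step 1: Create iterator over [15, 14, 1, 15].
Step 2: a = next() = 15, b = next() = 14.
Step 3: sum() of remaining [1, 15] = 16.
Therefore output = 16.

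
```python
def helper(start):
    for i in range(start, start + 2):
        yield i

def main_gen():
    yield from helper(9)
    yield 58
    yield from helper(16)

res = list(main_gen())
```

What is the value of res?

Step 1: main_gen() delegates to helper(9):
  yield 9
  yield 10
Step 2: yield 58
Step 3: Delegates to helper(16):
  yield 16
  yield 17
Therefore res = [9, 10, 58, 16, 17].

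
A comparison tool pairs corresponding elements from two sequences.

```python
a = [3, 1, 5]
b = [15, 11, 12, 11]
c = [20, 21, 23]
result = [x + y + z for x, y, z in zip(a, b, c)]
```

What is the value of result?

Step 1: zip three lists (truncates to shortest, len=3):
  3 + 15 + 20 = 38
  1 + 11 + 21 = 33
  5 + 12 + 23 = 40
Therefore result = [38, 33, 40].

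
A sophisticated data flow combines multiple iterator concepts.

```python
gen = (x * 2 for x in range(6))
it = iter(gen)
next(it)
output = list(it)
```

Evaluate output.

Step 1: Generator produces [0, 2, 4, 6, 8, 10].
Step 2: next(it) consumes first element (0).
Step 3: list(it) collects remaining: [2, 4, 6, 8, 10].
Therefore output = [2, 4, 6, 8, 10].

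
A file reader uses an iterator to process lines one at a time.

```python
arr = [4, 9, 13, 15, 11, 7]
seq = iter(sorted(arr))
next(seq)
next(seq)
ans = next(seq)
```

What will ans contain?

Step 1: sorted([4, 9, 13, 15, 11, 7]) = [4, 7, 9, 11, 13, 15].
Step 2: Create iterator and skip 2 elements.
Step 3: next() returns 9.
Therefore ans = 9.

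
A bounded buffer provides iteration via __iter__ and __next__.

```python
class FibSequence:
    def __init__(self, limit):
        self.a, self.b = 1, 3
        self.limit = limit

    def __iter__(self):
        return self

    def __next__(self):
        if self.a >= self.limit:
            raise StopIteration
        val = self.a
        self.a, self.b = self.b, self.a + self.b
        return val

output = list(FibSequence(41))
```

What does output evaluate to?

Step 1: Fibonacci-like sequence (a=1, b=3) until >= 41:
  Yield 1, then a,b = 3,4
  Yield 3, then a,b = 4,7
  Yield 4, then a,b = 7,11
  Yield 7, then a,b = 11,18
  Yield 11, then a,b = 18,29
  Yield 18, then a,b = 29,47
  Yield 29, then a,b = 47,76
Step 2: 47 >= 41, stop.
Therefore output = [1, 3, 4, 7, 11, 18, 29].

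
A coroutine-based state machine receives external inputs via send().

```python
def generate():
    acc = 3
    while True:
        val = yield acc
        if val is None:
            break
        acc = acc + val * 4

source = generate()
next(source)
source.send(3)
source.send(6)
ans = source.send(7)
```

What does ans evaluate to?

Step 1: next() -> yield acc=3.
Step 2: send(3) -> val=3, acc = 3 + 3*4 = 15, yield 15.
Step 3: send(6) -> val=6, acc = 15 + 6*4 = 39, yield 39.
Step 4: send(7) -> val=7, acc = 39 + 7*4 = 67, yield 67.
Therefore ans = 67.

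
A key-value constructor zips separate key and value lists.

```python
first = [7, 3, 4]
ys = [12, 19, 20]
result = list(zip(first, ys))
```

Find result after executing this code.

Step 1: zip pairs elements at same index:
  Index 0: (7, 12)
  Index 1: (3, 19)
  Index 2: (4, 20)
Therefore result = [(7, 12), (3, 19), (4, 20)].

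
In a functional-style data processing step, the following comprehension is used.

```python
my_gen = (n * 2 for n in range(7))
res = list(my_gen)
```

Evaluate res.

Step 1: For each n in range(7), compute n*2:
  n=0: 0*2 = 0
  n=1: 1*2 = 2
  n=2: 2*2 = 4
  n=3: 3*2 = 6
  n=4: 4*2 = 8
  n=5: 5*2 = 10
  n=6: 6*2 = 12
Therefore res = [0, 2, 4, 6, 8, 10, 12].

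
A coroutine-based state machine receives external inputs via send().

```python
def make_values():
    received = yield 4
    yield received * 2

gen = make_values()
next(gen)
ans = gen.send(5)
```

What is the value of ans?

Step 1: next(gen) advances to first yield, producing 4.
Step 2: send(5) resumes, received = 5.
Step 3: yield received * 2 = 5 * 2 = 10.
Therefore ans = 10.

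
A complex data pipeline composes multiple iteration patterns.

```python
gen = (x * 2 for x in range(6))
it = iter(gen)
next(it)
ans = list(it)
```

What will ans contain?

Step 1: Generator produces [0, 2, 4, 6, 8, 10].
Step 2: next(it) consumes first element (0).
Step 3: list(it) collects remaining: [2, 4, 6, 8, 10].
Therefore ans = [2, 4, 6, 8, 10].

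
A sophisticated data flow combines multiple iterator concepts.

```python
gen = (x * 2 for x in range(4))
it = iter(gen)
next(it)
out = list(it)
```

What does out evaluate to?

Step 1: Generator produces [0, 2, 4, 6].
Step 2: next(it) consumes first element (0).
Step 3: list(it) collects remaining: [2, 4, 6].
Therefore out = [2, 4, 6].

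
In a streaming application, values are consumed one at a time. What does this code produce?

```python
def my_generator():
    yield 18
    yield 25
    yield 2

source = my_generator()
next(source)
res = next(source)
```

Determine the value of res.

Step 1: my_generator() creates a generator.
Step 2: next(source) yields 18 (consumed and discarded).
Step 3: next(source) yields 25, assigned to res.
Therefore res = 25.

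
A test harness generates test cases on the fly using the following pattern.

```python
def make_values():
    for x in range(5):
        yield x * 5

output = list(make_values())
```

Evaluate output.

Step 1: For each x in range(5), yield x * 5:
  x=0: yield 0 * 5 = 0
  x=1: yield 1 * 5 = 5
  x=2: yield 2 * 5 = 10
  x=3: yield 3 * 5 = 15
  x=4: yield 4 * 5 = 20
Therefore output = [0, 5, 10, 15, 20].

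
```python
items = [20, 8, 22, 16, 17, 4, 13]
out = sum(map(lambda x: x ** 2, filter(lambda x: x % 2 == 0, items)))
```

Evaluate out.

Step 1: Filter even numbers from [20, 8, 22, 16, 17, 4, 13]: [20, 8, 22, 16, 4]
Step 2: Square each: [400, 64, 484, 256, 16]
Step 3: Sum = 1220.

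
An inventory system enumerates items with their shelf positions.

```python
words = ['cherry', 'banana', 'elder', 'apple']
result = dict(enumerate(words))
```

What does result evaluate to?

Step 1: enumerate pairs indices with words:
  0 -> 'cherry'
  1 -> 'banana'
  2 -> 'elder'
  3 -> 'apple'
Therefore result = {0: 'cherry', 1: 'banana', 2: 'elder', 3: 'apple'}.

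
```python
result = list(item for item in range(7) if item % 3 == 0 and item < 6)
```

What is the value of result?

Step 1: Filter range(7) where item % 3 == 0 and item < 6:
  item=0: both conditions met, included
  item=1: excluded (1 % 3 != 0)
  item=2: excluded (2 % 3 != 0)
  item=3: both conditions met, included
  item=4: excluded (4 % 3 != 0)
  item=5: excluded (5 % 3 != 0)
  item=6: excluded (6 >= 6)
Therefore result = [0, 3].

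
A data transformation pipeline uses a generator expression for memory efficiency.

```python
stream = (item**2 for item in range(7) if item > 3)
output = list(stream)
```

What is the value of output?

Step 1: For range(7), keep item > 3, then square:
  item=0: 0 <= 3, excluded
  item=1: 1 <= 3, excluded
  item=2: 2 <= 3, excluded
  item=3: 3 <= 3, excluded
  item=4: 4 > 3, yield 4**2 = 16
  item=5: 5 > 3, yield 5**2 = 25
  item=6: 6 > 3, yield 6**2 = 36
Therefore output = [16, 25, 36].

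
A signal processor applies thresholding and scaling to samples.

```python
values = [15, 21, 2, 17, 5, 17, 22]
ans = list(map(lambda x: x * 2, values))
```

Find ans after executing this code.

Step 1: Apply lambda x: x * 2 to each element:
  15 -> 30
  21 -> 42
  2 -> 4
  17 -> 34
  5 -> 10
  17 -> 34
  22 -> 44
Therefore ans = [30, 42, 4, 34, 10, 34, 44].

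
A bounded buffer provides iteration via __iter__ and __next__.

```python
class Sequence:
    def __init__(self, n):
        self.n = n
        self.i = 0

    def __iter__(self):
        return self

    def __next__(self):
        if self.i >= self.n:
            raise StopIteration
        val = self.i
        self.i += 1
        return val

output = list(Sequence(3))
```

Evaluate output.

Step 1: Sequence(3) creates an iterator counting 0 to 2.
Step 2: list() consumes all values: [0, 1, 2].
Therefore output = [0, 1, 2].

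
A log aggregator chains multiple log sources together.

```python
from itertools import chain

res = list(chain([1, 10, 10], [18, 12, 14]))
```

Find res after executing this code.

Step 1: chain() concatenates iterables: [1, 10, 10] + [18, 12, 14].
Therefore res = [1, 10, 10, 18, 12, 14].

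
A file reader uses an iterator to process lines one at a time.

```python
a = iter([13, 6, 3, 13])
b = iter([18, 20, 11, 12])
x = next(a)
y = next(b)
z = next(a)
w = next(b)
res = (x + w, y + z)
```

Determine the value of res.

Step 1: a iterates [13, 6, 3, 13], b iterates [18, 20, 11, 12].
Step 2: x = next(a) = 13, y = next(b) = 18.
Step 3: z = next(a) = 6, w = next(b) = 20.
Step 4: res = (13 + 20, 18 + 6) = (33, 24).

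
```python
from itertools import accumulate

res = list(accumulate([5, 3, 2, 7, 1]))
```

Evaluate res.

Step 1: accumulate computes running sums:
  + 5 = 5
  + 3 = 8
  + 2 = 10
  + 7 = 17
  + 1 = 18
Therefore res = [5, 8, 10, 17, 18].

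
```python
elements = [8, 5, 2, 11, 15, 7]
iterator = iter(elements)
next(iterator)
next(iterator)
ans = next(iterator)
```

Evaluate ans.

Step 1: Create iterator over [8, 5, 2, 11, 15, 7].
Step 2: next() consumes 8.
Step 3: next() consumes 5.
Step 4: next() returns 2.
Therefore ans = 2.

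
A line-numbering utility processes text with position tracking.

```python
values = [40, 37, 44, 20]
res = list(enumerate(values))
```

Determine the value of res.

Step 1: enumerate pairs each element with its index:
  (0, 40)
  (1, 37)
  (2, 44)
  (3, 20)
Therefore res = [(0, 40), (1, 37), (2, 44), (3, 20)].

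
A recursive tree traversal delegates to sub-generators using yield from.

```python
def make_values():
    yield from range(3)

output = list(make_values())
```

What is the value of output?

Step 1: yield from delegates to the iterable, yielding each element.
Step 2: Collected values: [0, 1, 2].
Therefore output = [0, 1, 2].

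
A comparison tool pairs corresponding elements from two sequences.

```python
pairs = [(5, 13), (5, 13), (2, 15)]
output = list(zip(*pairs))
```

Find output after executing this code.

Step 1: zip(*pairs) transposes: unzips [(5, 13), (5, 13), (2, 15)] into separate sequences.
Step 2: First elements: (5, 5, 2), second elements: (13, 13, 15).
Therefore output = [(5, 5, 2), (13, 13, 15)].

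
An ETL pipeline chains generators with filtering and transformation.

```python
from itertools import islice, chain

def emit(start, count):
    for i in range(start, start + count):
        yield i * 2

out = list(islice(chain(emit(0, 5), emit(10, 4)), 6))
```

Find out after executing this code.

Step 1: emit(0, 5) yields [0, 2, 4, 6, 8].
Step 2: emit(10, 4) yields [20, 22, 24, 26].
Step 3: chain concatenates: [0, 2, 4, 6, 8, 20, 22, 24, 26].
Step 4: islice takes first 6: [0, 2, 4, 6, 8, 20].
Therefore out = [0, 2, 4, 6, 8, 20].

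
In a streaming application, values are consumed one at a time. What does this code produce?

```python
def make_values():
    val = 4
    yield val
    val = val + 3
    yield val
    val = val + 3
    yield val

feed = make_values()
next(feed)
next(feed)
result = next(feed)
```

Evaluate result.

Step 1: Trace through generator execution:
  Yield 1: val starts at 4, yield 4
  Yield 2: val = 4 + 3 = 7, yield 7
  Yield 3: val = 7 + 3 = 10, yield 10
Step 2: First next() gets 4, second next() gets the second value, third next() yields 10.
Therefore result = 10.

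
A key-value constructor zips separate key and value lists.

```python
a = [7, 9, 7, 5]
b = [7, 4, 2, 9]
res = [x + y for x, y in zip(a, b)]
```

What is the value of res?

Step 1: Add corresponding elements:
  7 + 7 = 14
  9 + 4 = 13
  7 + 2 = 9
  5 + 9 = 14
Therefore res = [14, 13, 9, 14].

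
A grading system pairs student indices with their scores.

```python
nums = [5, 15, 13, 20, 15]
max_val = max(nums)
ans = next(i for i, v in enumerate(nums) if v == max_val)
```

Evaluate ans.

Step 1: max([5, 15, 13, 20, 15]) = 20.
Step 2: Find first index where value == 20:
  Index 0: 5 != 20
  Index 1: 15 != 20
  Index 2: 13 != 20
  Index 3: 20 == 20, found!
Therefore ans = 3.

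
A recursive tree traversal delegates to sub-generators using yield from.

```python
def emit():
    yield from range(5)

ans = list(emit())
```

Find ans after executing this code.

Step 1: yield from delegates to the iterable, yielding each element.
Step 2: Collected values: [0, 1, 2, 3, 4].
Therefore ans = [0, 1, 2, 3, 4].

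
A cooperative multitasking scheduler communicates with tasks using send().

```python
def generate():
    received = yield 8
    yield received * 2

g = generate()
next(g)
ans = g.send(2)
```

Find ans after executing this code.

Step 1: next(g) advances to first yield, producing 8.
Step 2: send(2) resumes, received = 2.
Step 3: yield received * 2 = 2 * 2 = 4.
Therefore ans = 4.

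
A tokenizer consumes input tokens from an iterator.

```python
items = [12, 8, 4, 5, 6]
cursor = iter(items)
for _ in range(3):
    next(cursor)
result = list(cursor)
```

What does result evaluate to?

Step 1: Create iterator over [12, 8, 4, 5, 6].
Step 2: Advance 3 positions (consuming [12, 8, 4]).
Step 3: list() collects remaining elements: [5, 6].
Therefore result = [5, 6].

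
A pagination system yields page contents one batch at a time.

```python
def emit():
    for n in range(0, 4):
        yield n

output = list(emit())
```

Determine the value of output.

Step 1: The generator yields each value from range(0, 4).
Step 2: list() consumes all yields: [0, 1, 2, 3].
Therefore output = [0, 1, 2, 3].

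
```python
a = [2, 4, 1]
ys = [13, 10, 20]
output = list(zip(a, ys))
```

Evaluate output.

Step 1: zip pairs elements at same index:
  Index 0: (2, 13)
  Index 1: (4, 10)
  Index 2: (1, 20)
Therefore output = [(2, 13), (4, 10), (1, 20)].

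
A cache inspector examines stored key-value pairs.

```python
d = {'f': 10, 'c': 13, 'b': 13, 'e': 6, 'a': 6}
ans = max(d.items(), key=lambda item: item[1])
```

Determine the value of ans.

Step 1: Find item with maximum value:
  ('f', 10)
  ('c', 13)
  ('b', 13)
  ('e', 6)
  ('a', 6)
Step 2: Maximum value is 13 at key 'c'.
Therefore ans = ('c', 13).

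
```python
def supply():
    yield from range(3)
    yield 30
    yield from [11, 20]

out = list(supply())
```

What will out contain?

Step 1: Trace yields in order:
  yield 0
  yield 1
  yield 2
  yield 30
  yield 11
  yield 20
Therefore out = [0, 1, 2, 30, 11, 20].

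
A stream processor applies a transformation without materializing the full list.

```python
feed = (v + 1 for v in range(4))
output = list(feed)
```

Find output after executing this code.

Step 1: For each v in range(4), compute v+1:
  v=0: 0+1 = 1
  v=1: 1+1 = 2
  v=2: 2+1 = 3
  v=3: 3+1 = 4
Therefore output = [1, 2, 3, 4].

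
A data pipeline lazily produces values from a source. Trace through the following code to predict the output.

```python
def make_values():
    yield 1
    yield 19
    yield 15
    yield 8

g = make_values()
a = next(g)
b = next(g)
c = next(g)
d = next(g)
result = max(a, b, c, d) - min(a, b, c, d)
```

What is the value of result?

Step 1: Create generator and consume all values:
  a = next(g) = 1
  b = next(g) = 19
  c = next(g) = 15
  d = next(g) = 8
Step 2: max = 19, min = 1, result = 19 - 1 = 18.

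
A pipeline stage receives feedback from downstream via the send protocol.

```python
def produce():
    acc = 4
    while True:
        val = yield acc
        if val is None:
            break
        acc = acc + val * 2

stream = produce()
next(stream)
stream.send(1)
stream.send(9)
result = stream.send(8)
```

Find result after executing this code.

Step 1: next() -> yield acc=4.
Step 2: send(1) -> val=1, acc = 4 + 1*2 = 6, yield 6.
Step 3: send(9) -> val=9, acc = 6 + 9*2 = 24, yield 24.
Step 4: send(8) -> val=8, acc = 24 + 8*2 = 40, yield 40.
Therefore result = 40.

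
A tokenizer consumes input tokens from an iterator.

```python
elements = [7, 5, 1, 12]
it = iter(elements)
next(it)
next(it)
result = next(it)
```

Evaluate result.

Step 1: Create iterator over [7, 5, 1, 12].
Step 2: next() consumes 7.
Step 3: next() consumes 5.
Step 4: next() returns 1.
Therefore result = 1.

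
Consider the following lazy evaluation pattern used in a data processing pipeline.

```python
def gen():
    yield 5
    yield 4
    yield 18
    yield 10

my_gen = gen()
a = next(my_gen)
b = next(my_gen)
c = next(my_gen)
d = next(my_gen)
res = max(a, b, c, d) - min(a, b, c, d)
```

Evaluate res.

Step 1: Create generator and consume all values:
  a = next(my_gen) = 5
  b = next(my_gen) = 4
  c = next(my_gen) = 18
  d = next(my_gen) = 10
Step 2: max = 18, min = 4, res = 18 - 4 = 14.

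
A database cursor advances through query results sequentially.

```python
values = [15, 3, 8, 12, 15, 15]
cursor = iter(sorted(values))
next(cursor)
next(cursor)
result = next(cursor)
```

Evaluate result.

Step 1: sorted([15, 3, 8, 12, 15, 15]) = [3, 8, 12, 15, 15, 15].
Step 2: Create iterator and skip 2 elements.
Step 3: next() returns 12.
Therefore result = 12.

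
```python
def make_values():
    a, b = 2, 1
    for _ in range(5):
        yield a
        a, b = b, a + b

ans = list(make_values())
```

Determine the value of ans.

Step 1: Fibonacci-like sequence starting with a=2, b=1:
  Iteration 1: yield a=2, then a,b = 1,3
  Iteration 2: yield a=1, then a,b = 3,4
  Iteration 3: yield a=3, then a,b = 4,7
  Iteration 4: yield a=4, then a,b = 7,11
  Iteration 5: yield a=7, then a,b = 11,18
Therefore ans = [2, 1, 3, 4, 7].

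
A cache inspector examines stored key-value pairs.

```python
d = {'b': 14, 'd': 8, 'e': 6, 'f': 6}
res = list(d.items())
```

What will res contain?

Step 1: d.items() returns (key, value) pairs in insertion order.
Therefore res = [('b', 14), ('d', 8), ('e', 6), ('f', 6)].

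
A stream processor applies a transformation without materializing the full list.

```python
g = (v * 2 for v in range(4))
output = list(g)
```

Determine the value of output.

Step 1: For each v in range(4), compute v*2:
  v=0: 0*2 = 0
  v=1: 1*2 = 2
  v=2: 2*2 = 4
  v=3: 3*2 = 6
Therefore output = [0, 2, 4, 6].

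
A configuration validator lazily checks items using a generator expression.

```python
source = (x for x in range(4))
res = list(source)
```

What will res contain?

Step 1: Generator expression iterates range(4): [0, 1, 2, 3].
Step 2: list() collects all values.
Therefore res = [0, 1, 2, 3].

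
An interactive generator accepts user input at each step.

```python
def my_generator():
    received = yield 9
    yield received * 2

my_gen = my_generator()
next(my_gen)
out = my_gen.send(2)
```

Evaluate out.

Step 1: next(my_gen) advances to first yield, producing 9.
Step 2: send(2) resumes, received = 2.
Step 3: yield received * 2 = 2 * 2 = 4.
Therefore out = 4.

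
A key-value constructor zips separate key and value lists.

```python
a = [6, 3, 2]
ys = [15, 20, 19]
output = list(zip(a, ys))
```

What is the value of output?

Step 1: zip pairs elements at same index:
  Index 0: (6, 15)
  Index 1: (3, 20)
  Index 2: (2, 19)
Therefore output = [(6, 15), (3, 20), (2, 19)].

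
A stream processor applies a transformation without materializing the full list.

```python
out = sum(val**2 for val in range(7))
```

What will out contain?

Step 1: Compute val**2 for each val in range(7):
  val=0: 0**2 = 0
  val=1: 1**2 = 1
  val=2: 2**2 = 4
  val=3: 3**2 = 9
  val=4: 4**2 = 16
  val=5: 5**2 = 25
  val=6: 6**2 = 36
Step 2: sum = 0 + 1 + 4 + 9 + 16 + 25 + 36 = 91.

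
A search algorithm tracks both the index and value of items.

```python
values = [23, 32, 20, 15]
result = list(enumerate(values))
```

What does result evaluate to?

Step 1: enumerate pairs each element with its index:
  (0, 23)
  (1, 32)
  (2, 20)
  (3, 15)
Therefore result = [(0, 23), (1, 32), (2, 20), (3, 15)].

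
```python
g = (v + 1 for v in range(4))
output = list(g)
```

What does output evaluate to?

Step 1: For each v in range(4), compute v+1:
  v=0: 0+1 = 1
  v=1: 1+1 = 2
  v=2: 2+1 = 3
  v=3: 3+1 = 4
Therefore output = [1, 2, 3, 4].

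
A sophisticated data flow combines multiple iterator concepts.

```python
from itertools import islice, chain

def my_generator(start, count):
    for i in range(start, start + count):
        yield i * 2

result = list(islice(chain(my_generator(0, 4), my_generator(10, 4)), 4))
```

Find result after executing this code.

Step 1: my_generator(0, 4) yields [0, 2, 4, 6].
Step 2: my_generator(10, 4) yields [20, 22, 24, 26].
Step 3: chain concatenates: [0, 2, 4, 6, 20, 22, 24, 26].
Step 4: islice takes first 4: [0, 2, 4, 6].
Therefore result = [0, 2, 4, 6].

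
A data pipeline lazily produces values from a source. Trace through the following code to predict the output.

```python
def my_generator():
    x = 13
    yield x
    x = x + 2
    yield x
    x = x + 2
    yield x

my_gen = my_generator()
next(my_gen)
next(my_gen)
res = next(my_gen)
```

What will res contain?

Step 1: Trace through generator execution:
  Yield 1: x starts at 13, yield 13
  Yield 2: x = 13 + 2 = 15, yield 15
  Yield 3: x = 15 + 2 = 17, yield 17
Step 2: First next() gets 13, second next() gets the second value, third next() yields 17.
Therefore res = 17.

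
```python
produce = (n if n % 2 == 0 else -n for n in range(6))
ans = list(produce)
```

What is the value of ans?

Step 1: For each n in range(6), yield n if even, else -n:
  n=0: even, yield 0
  n=1: odd, yield -1
  n=2: even, yield 2
  n=3: odd, yield -3
  n=4: even, yield 4
  n=5: odd, yield -5
Therefore ans = [0, -1, 2, -3, 4, -5].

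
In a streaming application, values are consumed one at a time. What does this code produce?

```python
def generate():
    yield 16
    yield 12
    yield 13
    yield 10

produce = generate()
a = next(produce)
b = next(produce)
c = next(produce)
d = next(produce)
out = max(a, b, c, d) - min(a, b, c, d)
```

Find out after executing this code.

Step 1: Create generator and consume all values:
  a = next(produce) = 16
  b = next(produce) = 12
  c = next(produce) = 13
  d = next(produce) = 10
Step 2: max = 16, min = 10, out = 16 - 10 = 6.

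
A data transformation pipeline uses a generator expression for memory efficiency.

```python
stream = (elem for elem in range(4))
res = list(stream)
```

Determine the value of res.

Step 1: Generator expression iterates range(4): [0, 1, 2, 3].
Step 2: list() collects all values.
Therefore res = [0, 1, 2, 3].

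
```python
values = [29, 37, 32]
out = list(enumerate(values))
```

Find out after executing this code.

Step 1: enumerate pairs each element with its index:
  (0, 29)
  (1, 37)
  (2, 32)
Therefore out = [(0, 29), (1, 37), (2, 32)].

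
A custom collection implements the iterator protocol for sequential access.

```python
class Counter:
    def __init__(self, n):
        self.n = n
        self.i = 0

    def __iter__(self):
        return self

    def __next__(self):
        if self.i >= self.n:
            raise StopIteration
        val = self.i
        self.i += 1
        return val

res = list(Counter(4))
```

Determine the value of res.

Step 1: Counter(4) creates an iterator counting 0 to 3.
Step 2: list() consumes all values: [0, 1, 2, 3].
Therefore res = [0, 1, 2, 3].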